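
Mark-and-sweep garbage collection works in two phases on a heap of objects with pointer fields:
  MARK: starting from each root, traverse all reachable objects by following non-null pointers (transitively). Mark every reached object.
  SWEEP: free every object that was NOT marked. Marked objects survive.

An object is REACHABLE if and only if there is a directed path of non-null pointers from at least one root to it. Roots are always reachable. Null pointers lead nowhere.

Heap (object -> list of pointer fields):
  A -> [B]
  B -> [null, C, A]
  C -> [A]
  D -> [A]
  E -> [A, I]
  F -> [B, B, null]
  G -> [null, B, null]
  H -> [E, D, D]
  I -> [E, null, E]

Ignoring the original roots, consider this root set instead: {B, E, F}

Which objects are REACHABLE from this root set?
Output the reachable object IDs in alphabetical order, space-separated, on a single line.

Roots: B E F
Mark B: refs=null C A, marked=B
Mark E: refs=A I, marked=B E
Mark F: refs=B B null, marked=B E F
Mark C: refs=A, marked=B C E F
Mark A: refs=B, marked=A B C E F
Mark I: refs=E null E, marked=A B C E F I
Unmarked (collected): D G H

Answer: A B C E F I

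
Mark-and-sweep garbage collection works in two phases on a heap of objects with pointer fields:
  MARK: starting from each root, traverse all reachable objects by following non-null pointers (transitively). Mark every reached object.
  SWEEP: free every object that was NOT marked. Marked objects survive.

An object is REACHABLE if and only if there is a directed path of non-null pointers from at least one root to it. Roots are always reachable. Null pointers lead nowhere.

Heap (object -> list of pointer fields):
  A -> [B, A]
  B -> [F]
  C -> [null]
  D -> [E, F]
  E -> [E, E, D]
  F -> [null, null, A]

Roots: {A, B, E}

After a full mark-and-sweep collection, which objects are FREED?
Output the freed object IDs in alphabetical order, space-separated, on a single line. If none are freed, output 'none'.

Answer: C

Derivation:
Roots: A B E
Mark A: refs=B A, marked=A
Mark B: refs=F, marked=A B
Mark E: refs=E E D, marked=A B E
Mark F: refs=null null A, marked=A B E F
Mark D: refs=E F, marked=A B D E F
Unmarked (collected): C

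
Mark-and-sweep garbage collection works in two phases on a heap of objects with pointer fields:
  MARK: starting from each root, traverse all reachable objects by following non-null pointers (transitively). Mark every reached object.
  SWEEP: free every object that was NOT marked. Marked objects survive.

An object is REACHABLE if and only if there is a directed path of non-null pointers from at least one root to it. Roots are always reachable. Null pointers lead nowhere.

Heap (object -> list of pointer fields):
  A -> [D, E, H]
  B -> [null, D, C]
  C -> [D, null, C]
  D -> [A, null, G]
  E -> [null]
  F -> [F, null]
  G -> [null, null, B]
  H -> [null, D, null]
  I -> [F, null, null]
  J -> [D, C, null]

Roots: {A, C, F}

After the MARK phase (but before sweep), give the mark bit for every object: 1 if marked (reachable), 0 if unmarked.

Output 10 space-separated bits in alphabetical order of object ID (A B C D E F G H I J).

Answer: 1 1 1 1 1 1 1 1 0 0

Derivation:
Roots: A C F
Mark A: refs=D E H, marked=A
Mark C: refs=D null C, marked=A C
Mark F: refs=F null, marked=A C F
Mark D: refs=A null G, marked=A C D F
Mark E: refs=null, marked=A C D E F
Mark H: refs=null D null, marked=A C D E F H
Mark G: refs=null null B, marked=A C D E F G H
Mark B: refs=null D C, marked=A B C D E F G H
Unmarked (collected): I J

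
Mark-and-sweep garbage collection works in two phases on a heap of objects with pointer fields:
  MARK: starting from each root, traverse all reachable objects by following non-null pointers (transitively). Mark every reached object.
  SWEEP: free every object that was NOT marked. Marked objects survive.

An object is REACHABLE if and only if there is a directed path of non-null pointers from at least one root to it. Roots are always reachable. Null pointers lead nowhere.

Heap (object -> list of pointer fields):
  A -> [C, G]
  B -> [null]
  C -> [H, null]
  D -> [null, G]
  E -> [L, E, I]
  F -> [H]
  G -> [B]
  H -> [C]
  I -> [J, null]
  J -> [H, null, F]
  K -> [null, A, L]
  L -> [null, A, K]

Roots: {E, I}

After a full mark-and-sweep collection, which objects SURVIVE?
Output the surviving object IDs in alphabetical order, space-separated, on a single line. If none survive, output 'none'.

Answer: A B C E F G H I J K L

Derivation:
Roots: E I
Mark E: refs=L E I, marked=E
Mark I: refs=J null, marked=E I
Mark L: refs=null A K, marked=E I L
Mark J: refs=H null F, marked=E I J L
Mark A: refs=C G, marked=A E I J L
Mark K: refs=null A L, marked=A E I J K L
Mark H: refs=C, marked=A E H I J K L
Mark F: refs=H, marked=A E F H I J K L
Mark C: refs=H null, marked=A C E F H I J K L
Mark G: refs=B, marked=A C E F G H I J K L
Mark B: refs=null, marked=A B C E F G H I J K L
Unmarked (collected): D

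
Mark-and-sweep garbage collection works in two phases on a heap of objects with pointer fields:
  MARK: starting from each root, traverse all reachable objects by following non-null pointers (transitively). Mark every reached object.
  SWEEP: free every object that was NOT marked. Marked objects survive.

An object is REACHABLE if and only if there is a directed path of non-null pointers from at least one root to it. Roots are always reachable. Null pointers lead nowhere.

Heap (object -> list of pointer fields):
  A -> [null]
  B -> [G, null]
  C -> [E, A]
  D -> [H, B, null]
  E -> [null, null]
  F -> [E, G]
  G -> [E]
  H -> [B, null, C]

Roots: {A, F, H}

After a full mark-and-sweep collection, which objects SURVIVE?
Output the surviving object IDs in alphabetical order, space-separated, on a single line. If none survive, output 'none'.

Roots: A F H
Mark A: refs=null, marked=A
Mark F: refs=E G, marked=A F
Mark H: refs=B null C, marked=A F H
Mark E: refs=null null, marked=A E F H
Mark G: refs=E, marked=A E F G H
Mark B: refs=G null, marked=A B E F G H
Mark C: refs=E A, marked=A B C E F G H
Unmarked (collected): D

Answer: A B C E F G H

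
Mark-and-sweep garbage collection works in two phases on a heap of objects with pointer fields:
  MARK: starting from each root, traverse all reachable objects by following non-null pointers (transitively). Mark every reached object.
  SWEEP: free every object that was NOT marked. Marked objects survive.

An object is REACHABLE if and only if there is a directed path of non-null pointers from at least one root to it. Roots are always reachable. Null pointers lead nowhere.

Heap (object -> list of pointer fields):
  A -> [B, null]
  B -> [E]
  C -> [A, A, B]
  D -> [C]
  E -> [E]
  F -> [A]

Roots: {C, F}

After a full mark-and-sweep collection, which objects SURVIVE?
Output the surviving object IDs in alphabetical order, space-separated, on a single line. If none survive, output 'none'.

Roots: C F
Mark C: refs=A A B, marked=C
Mark F: refs=A, marked=C F
Mark A: refs=B null, marked=A C F
Mark B: refs=E, marked=A B C F
Mark E: refs=E, marked=A B C E F
Unmarked (collected): D

Answer: A B C E F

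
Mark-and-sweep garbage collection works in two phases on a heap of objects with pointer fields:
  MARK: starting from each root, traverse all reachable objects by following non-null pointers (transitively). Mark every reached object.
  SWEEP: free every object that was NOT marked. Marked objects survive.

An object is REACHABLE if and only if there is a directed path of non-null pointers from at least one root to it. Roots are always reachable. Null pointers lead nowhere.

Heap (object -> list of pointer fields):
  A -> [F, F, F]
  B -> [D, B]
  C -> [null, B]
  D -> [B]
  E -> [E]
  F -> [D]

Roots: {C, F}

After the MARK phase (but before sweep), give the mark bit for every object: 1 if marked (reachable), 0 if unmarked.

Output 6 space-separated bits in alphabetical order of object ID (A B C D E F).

Answer: 0 1 1 1 0 1

Derivation:
Roots: C F
Mark C: refs=null B, marked=C
Mark F: refs=D, marked=C F
Mark B: refs=D B, marked=B C F
Mark D: refs=B, marked=B C D F
Unmarked (collected): A E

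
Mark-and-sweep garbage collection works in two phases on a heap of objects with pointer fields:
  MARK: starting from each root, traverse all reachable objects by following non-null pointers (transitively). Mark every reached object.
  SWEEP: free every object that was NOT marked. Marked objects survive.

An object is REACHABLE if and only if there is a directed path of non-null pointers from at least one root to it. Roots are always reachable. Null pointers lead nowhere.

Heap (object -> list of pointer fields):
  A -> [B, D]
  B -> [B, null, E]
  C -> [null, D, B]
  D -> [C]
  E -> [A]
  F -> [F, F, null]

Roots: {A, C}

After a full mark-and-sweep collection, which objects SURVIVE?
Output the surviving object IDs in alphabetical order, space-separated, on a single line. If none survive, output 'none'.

Roots: A C
Mark A: refs=B D, marked=A
Mark C: refs=null D B, marked=A C
Mark B: refs=B null E, marked=A B C
Mark D: refs=C, marked=A B C D
Mark E: refs=A, marked=A B C D E
Unmarked (collected): F

Answer: A B C D E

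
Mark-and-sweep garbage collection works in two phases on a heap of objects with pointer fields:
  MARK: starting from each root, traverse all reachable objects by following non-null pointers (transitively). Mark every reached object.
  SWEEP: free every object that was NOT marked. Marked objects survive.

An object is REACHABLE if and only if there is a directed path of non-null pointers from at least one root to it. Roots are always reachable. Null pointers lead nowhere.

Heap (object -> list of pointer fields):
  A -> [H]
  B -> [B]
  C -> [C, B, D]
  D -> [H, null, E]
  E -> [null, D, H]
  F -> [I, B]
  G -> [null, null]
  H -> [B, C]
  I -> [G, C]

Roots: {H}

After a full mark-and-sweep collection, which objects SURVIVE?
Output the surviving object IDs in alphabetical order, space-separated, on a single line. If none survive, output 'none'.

Answer: B C D E H

Derivation:
Roots: H
Mark H: refs=B C, marked=H
Mark B: refs=B, marked=B H
Mark C: refs=C B D, marked=B C H
Mark D: refs=H null E, marked=B C D H
Mark E: refs=null D H, marked=B C D E H
Unmarked (collected): A F G I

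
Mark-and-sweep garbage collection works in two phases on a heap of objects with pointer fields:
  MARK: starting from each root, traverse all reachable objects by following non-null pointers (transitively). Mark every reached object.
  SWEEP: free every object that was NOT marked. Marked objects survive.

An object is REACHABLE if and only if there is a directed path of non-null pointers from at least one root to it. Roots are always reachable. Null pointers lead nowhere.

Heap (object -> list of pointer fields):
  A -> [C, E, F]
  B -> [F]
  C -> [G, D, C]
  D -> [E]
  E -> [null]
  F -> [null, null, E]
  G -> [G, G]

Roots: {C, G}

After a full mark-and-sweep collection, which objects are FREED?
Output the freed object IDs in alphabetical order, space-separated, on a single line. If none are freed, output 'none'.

Roots: C G
Mark C: refs=G D C, marked=C
Mark G: refs=G G, marked=C G
Mark D: refs=E, marked=C D G
Mark E: refs=null, marked=C D E G
Unmarked (collected): A B F

Answer: A B F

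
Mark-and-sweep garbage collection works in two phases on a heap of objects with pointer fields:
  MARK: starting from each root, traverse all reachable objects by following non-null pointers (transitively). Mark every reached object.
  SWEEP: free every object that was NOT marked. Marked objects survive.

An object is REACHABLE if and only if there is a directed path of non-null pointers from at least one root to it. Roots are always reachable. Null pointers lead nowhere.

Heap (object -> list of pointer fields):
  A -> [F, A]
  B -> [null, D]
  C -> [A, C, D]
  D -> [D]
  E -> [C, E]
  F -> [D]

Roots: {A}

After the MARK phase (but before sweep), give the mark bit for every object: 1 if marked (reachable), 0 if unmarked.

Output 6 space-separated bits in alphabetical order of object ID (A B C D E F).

Roots: A
Mark A: refs=F A, marked=A
Mark F: refs=D, marked=A F
Mark D: refs=D, marked=A D F
Unmarked (collected): B C E

Answer: 1 0 0 1 0 1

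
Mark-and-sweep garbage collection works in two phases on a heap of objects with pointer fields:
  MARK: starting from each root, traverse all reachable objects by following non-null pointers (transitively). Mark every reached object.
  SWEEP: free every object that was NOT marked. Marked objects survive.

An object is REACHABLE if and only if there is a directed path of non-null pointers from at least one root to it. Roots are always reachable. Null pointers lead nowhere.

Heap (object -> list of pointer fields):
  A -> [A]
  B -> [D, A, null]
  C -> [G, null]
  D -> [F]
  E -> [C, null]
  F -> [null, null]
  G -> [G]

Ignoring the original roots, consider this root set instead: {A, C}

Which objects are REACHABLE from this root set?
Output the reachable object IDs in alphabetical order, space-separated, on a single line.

Answer: A C G

Derivation:
Roots: A C
Mark A: refs=A, marked=A
Mark C: refs=G null, marked=A C
Mark G: refs=G, marked=A C G
Unmarked (collected): B D E F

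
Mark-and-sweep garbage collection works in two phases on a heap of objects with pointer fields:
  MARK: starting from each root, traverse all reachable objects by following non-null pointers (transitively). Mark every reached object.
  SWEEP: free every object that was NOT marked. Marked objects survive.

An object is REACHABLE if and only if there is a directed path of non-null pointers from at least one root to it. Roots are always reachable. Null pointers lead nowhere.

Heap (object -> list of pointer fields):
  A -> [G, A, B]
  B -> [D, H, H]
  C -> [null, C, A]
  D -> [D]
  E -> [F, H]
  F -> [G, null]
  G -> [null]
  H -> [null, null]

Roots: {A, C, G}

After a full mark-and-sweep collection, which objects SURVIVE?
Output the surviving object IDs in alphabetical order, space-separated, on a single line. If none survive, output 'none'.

Answer: A B C D G H

Derivation:
Roots: A C G
Mark A: refs=G A B, marked=A
Mark C: refs=null C A, marked=A C
Mark G: refs=null, marked=A C G
Mark B: refs=D H H, marked=A B C G
Mark D: refs=D, marked=A B C D G
Mark H: refs=null null, marked=A B C D G H
Unmarked (collected): E F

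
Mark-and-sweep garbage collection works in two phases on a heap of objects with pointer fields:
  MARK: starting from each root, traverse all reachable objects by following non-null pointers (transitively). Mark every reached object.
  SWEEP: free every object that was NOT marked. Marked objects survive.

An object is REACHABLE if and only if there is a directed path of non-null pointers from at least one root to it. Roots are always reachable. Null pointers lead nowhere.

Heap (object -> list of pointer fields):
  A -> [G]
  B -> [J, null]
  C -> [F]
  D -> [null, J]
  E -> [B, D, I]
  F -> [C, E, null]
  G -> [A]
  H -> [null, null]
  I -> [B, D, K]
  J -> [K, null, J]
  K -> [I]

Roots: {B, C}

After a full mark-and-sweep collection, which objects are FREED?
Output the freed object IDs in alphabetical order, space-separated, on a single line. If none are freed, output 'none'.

Roots: B C
Mark B: refs=J null, marked=B
Mark C: refs=F, marked=B C
Mark J: refs=K null J, marked=B C J
Mark F: refs=C E null, marked=B C F J
Mark K: refs=I, marked=B C F J K
Mark E: refs=B D I, marked=B C E F J K
Mark I: refs=B D K, marked=B C E F I J K
Mark D: refs=null J, marked=B C D E F I J K
Unmarked (collected): A G H

Answer: A G H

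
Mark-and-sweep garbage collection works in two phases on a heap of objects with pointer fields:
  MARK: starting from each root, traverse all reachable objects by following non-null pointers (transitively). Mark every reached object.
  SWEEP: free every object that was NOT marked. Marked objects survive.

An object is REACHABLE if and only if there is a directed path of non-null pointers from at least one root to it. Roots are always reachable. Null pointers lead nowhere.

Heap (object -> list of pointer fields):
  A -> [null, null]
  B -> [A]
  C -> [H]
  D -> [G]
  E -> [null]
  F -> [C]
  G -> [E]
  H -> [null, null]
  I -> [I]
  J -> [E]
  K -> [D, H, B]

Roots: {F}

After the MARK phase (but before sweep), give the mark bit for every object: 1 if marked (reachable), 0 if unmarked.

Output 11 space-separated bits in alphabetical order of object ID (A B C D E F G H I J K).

Answer: 0 0 1 0 0 1 0 1 0 0 0

Derivation:
Roots: F
Mark F: refs=C, marked=F
Mark C: refs=H, marked=C F
Mark H: refs=null null, marked=C F H
Unmarked (collected): A B D E G I J K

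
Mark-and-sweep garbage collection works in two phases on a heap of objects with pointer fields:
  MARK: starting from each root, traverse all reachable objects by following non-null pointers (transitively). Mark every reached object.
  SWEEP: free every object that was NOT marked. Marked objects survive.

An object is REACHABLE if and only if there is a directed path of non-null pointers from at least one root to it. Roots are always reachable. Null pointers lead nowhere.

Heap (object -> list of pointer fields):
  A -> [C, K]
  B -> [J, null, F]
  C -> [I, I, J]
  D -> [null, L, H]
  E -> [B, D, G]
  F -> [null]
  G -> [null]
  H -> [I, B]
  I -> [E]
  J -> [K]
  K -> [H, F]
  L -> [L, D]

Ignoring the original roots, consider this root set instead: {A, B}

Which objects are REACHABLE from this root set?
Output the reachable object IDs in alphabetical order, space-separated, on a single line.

Roots: A B
Mark A: refs=C K, marked=A
Mark B: refs=J null F, marked=A B
Mark C: refs=I I J, marked=A B C
Mark K: refs=H F, marked=A B C K
Mark J: refs=K, marked=A B C J K
Mark F: refs=null, marked=A B C F J K
Mark I: refs=E, marked=A B C F I J K
Mark H: refs=I B, marked=A B C F H I J K
Mark E: refs=B D G, marked=A B C E F H I J K
Mark D: refs=null L H, marked=A B C D E F H I J K
Mark G: refs=null, marked=A B C D E F G H I J K
Mark L: refs=L D, marked=A B C D E F G H I J K L
Unmarked (collected): (none)

Answer: A B C D E F G H I J K L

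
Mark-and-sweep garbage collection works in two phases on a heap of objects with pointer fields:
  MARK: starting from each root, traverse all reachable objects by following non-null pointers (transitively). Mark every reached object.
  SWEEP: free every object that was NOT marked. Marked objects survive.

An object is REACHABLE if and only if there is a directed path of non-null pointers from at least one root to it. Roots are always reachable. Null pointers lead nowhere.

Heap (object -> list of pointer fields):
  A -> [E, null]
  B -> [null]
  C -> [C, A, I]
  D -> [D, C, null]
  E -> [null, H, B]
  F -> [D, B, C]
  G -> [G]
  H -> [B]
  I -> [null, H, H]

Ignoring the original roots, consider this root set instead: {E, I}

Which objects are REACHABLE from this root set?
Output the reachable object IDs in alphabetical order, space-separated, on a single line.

Answer: B E H I

Derivation:
Roots: E I
Mark E: refs=null H B, marked=E
Mark I: refs=null H H, marked=E I
Mark H: refs=B, marked=E H I
Mark B: refs=null, marked=B E H I
Unmarked (collected): A C D F G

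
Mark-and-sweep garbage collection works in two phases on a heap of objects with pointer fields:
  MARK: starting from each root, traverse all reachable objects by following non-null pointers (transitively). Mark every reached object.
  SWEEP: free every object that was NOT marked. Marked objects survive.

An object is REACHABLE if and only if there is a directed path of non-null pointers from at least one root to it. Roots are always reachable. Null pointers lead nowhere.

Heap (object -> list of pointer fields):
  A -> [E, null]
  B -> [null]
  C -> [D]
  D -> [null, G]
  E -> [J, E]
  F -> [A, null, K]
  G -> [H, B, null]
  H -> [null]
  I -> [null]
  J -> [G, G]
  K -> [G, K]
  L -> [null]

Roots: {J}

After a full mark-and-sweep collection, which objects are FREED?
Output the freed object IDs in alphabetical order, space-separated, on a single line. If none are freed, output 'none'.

Answer: A C D E F I K L

Derivation:
Roots: J
Mark J: refs=G G, marked=J
Mark G: refs=H B null, marked=G J
Mark H: refs=null, marked=G H J
Mark B: refs=null, marked=B G H J
Unmarked (collected): A C D E F I K L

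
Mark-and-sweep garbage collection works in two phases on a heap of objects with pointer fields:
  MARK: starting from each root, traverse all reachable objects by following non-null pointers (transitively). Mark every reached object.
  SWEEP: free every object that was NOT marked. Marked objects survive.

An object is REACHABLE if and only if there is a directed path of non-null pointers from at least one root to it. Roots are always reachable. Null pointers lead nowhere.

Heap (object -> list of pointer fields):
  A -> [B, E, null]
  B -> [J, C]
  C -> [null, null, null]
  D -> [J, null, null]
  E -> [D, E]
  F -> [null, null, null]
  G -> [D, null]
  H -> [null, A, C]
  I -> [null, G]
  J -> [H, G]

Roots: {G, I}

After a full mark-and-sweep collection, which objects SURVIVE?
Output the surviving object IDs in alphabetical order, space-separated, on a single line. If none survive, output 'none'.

Answer: A B C D E G H I J

Derivation:
Roots: G I
Mark G: refs=D null, marked=G
Mark I: refs=null G, marked=G I
Mark D: refs=J null null, marked=D G I
Mark J: refs=H G, marked=D G I J
Mark H: refs=null A C, marked=D G H I J
Mark A: refs=B E null, marked=A D G H I J
Mark C: refs=null null null, marked=A C D G H I J
Mark B: refs=J C, marked=A B C D G H I J
Mark E: refs=D E, marked=A B C D E G H I J
Unmarked (collected): F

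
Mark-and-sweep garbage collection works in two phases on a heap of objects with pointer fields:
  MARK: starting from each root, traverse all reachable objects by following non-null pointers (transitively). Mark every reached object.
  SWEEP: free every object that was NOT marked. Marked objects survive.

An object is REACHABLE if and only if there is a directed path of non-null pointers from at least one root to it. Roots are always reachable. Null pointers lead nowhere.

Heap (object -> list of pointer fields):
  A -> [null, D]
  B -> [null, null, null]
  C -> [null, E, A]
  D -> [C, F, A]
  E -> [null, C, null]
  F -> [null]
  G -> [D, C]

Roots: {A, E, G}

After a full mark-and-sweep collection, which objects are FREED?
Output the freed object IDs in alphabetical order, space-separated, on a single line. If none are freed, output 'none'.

Answer: B

Derivation:
Roots: A E G
Mark A: refs=null D, marked=A
Mark E: refs=null C null, marked=A E
Mark G: refs=D C, marked=A E G
Mark D: refs=C F A, marked=A D E G
Mark C: refs=null E A, marked=A C D E G
Mark F: refs=null, marked=A C D E F G
Unmarked (collected): B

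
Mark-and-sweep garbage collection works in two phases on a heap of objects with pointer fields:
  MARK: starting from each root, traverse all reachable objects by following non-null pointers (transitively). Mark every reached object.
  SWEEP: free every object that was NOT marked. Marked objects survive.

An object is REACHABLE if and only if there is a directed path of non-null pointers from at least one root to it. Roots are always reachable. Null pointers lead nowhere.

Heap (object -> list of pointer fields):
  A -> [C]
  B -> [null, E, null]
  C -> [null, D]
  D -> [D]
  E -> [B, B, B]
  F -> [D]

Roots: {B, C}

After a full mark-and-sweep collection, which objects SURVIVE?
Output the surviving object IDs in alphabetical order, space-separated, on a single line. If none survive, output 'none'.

Answer: B C D E

Derivation:
Roots: B C
Mark B: refs=null E null, marked=B
Mark C: refs=null D, marked=B C
Mark E: refs=B B B, marked=B C E
Mark D: refs=D, marked=B C D E
Unmarked (collected): A F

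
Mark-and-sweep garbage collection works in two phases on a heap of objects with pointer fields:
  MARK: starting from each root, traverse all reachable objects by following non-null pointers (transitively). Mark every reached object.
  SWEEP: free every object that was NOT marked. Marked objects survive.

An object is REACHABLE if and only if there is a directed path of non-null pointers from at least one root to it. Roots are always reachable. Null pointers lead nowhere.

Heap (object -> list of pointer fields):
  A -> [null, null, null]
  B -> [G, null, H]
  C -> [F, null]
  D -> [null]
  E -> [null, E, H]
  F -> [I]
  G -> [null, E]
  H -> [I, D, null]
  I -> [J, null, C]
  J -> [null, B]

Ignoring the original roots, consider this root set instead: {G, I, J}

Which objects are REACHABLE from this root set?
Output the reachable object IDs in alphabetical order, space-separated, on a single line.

Roots: G I J
Mark G: refs=null E, marked=G
Mark I: refs=J null C, marked=G I
Mark J: refs=null B, marked=G I J
Mark E: refs=null E H, marked=E G I J
Mark C: refs=F null, marked=C E G I J
Mark B: refs=G null H, marked=B C E G I J
Mark H: refs=I D null, marked=B C E G H I J
Mark F: refs=I, marked=B C E F G H I J
Mark D: refs=null, marked=B C D E F G H I J
Unmarked (collected): A

Answer: B C D E F G H I J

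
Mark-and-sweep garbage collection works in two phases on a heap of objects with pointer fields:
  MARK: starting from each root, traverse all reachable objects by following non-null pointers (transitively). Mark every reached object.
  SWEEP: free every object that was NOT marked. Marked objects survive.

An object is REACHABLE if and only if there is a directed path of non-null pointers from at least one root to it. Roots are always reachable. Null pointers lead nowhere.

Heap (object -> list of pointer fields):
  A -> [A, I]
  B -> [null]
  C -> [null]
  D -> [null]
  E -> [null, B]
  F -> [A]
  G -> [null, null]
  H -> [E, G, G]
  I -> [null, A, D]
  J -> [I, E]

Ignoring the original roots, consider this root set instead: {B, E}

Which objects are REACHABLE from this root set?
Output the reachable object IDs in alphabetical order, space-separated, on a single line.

Answer: B E

Derivation:
Roots: B E
Mark B: refs=null, marked=B
Mark E: refs=null B, marked=B E
Unmarked (collected): A C D F G H I J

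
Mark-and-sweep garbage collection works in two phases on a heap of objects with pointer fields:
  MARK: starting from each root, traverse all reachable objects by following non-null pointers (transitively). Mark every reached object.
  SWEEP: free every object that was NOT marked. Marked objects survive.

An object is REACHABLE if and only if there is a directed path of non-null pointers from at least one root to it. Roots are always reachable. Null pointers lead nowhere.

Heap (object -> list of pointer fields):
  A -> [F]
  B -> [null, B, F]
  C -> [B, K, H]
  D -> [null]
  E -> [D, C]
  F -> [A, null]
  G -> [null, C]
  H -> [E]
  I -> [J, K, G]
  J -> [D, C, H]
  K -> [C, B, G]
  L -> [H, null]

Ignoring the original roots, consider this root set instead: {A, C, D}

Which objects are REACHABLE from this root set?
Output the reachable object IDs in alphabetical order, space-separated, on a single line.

Roots: A C D
Mark A: refs=F, marked=A
Mark C: refs=B K H, marked=A C
Mark D: refs=null, marked=A C D
Mark F: refs=A null, marked=A C D F
Mark B: refs=null B F, marked=A B C D F
Mark K: refs=C B G, marked=A B C D F K
Mark H: refs=E, marked=A B C D F H K
Mark G: refs=null C, marked=A B C D F G H K
Mark E: refs=D C, marked=A B C D E F G H K
Unmarked (collected): I J L

Answer: A B C D E F G H K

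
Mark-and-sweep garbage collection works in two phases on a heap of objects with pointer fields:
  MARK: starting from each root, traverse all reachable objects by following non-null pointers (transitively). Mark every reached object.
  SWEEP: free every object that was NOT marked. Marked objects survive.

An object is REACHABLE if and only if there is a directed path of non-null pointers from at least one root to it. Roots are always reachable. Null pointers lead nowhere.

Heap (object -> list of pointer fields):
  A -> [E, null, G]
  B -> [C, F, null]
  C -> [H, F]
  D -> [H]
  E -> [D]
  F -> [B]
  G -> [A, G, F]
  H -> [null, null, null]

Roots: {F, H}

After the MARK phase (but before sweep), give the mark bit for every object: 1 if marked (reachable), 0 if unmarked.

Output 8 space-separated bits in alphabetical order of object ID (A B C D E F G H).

Answer: 0 1 1 0 0 1 0 1

Derivation:
Roots: F H
Mark F: refs=B, marked=F
Mark H: refs=null null null, marked=F H
Mark B: refs=C F null, marked=B F H
Mark C: refs=H F, marked=B C F H
Unmarked (collected): A D E G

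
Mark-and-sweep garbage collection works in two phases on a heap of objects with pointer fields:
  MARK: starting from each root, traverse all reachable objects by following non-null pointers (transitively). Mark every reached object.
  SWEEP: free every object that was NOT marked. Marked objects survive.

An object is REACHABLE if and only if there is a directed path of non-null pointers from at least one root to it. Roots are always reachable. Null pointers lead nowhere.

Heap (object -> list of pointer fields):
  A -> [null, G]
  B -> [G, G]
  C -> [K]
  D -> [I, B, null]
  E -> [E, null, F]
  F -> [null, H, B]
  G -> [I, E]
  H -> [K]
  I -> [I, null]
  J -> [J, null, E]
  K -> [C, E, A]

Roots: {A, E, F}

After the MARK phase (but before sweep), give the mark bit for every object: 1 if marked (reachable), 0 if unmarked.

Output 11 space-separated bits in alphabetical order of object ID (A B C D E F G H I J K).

Answer: 1 1 1 0 1 1 1 1 1 0 1

Derivation:
Roots: A E F
Mark A: refs=null G, marked=A
Mark E: refs=E null F, marked=A E
Mark F: refs=null H B, marked=A E F
Mark G: refs=I E, marked=A E F G
Mark H: refs=K, marked=A E F G H
Mark B: refs=G G, marked=A B E F G H
Mark I: refs=I null, marked=A B E F G H I
Mark K: refs=C E A, marked=A B E F G H I K
Mark C: refs=K, marked=A B C E F G H I K
Unmarked (collected): D J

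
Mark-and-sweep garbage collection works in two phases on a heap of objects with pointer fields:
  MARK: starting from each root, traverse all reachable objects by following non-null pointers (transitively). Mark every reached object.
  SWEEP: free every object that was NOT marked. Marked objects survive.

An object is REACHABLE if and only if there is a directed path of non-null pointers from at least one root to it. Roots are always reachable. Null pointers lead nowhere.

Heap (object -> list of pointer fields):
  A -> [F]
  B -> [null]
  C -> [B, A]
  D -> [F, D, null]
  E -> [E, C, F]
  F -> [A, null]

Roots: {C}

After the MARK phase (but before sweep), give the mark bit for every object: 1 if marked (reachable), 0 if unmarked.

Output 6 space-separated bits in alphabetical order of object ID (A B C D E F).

Answer: 1 1 1 0 0 1

Derivation:
Roots: C
Mark C: refs=B A, marked=C
Mark B: refs=null, marked=B C
Mark A: refs=F, marked=A B C
Mark F: refs=A null, marked=A B C F
Unmarked (collected): D E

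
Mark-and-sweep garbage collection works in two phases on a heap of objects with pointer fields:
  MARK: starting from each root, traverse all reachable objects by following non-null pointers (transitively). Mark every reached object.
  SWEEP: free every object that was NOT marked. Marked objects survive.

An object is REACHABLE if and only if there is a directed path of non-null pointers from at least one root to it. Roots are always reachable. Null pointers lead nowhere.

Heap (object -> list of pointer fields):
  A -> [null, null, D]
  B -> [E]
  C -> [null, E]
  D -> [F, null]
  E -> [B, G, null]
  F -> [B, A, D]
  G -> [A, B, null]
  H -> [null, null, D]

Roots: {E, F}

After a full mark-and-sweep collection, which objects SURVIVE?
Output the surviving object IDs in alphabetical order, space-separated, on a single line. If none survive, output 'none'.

Roots: E F
Mark E: refs=B G null, marked=E
Mark F: refs=B A D, marked=E F
Mark B: refs=E, marked=B E F
Mark G: refs=A B null, marked=B E F G
Mark A: refs=null null D, marked=A B E F G
Mark D: refs=F null, marked=A B D E F G
Unmarked (collected): C H

Answer: A B D E F G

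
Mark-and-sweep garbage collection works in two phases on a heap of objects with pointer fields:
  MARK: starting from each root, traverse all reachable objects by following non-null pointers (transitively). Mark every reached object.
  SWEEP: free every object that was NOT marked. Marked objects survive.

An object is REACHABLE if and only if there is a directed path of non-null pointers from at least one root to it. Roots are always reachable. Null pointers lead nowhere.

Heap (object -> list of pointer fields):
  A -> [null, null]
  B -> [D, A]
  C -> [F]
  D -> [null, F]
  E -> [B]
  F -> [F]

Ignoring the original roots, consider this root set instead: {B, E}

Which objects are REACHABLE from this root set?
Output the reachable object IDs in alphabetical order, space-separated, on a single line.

Roots: B E
Mark B: refs=D A, marked=B
Mark E: refs=B, marked=B E
Mark D: refs=null F, marked=B D E
Mark A: refs=null null, marked=A B D E
Mark F: refs=F, marked=A B D E F
Unmarked (collected): C

Answer: A B D E F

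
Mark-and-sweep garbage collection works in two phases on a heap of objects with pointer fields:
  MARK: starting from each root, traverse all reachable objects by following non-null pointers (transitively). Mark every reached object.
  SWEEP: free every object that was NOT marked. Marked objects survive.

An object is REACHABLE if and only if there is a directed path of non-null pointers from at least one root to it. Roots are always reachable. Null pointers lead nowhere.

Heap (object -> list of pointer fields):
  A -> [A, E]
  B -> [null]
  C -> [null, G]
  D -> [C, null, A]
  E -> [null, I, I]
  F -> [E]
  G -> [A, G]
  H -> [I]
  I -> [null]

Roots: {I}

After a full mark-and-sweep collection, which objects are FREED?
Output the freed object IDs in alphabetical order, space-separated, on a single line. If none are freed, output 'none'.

Answer: A B C D E F G H

Derivation:
Roots: I
Mark I: refs=null, marked=I
Unmarked (collected): A B C D E F G H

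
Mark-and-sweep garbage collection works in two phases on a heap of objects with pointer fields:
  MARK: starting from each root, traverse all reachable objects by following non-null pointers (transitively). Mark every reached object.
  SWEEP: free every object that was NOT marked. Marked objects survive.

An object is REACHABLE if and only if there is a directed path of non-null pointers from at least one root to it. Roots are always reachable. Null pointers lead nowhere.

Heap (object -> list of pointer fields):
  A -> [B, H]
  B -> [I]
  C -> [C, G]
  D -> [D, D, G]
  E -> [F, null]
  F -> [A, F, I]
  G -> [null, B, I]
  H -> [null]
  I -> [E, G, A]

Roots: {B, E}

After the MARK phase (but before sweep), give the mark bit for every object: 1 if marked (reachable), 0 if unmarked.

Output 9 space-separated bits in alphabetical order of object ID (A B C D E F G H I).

Roots: B E
Mark B: refs=I, marked=B
Mark E: refs=F null, marked=B E
Mark I: refs=E G A, marked=B E I
Mark F: refs=A F I, marked=B E F I
Mark G: refs=null B I, marked=B E F G I
Mark A: refs=B H, marked=A B E F G I
Mark H: refs=null, marked=A B E F G H I
Unmarked (collected): C D

Answer: 1 1 0 0 1 1 1 1 1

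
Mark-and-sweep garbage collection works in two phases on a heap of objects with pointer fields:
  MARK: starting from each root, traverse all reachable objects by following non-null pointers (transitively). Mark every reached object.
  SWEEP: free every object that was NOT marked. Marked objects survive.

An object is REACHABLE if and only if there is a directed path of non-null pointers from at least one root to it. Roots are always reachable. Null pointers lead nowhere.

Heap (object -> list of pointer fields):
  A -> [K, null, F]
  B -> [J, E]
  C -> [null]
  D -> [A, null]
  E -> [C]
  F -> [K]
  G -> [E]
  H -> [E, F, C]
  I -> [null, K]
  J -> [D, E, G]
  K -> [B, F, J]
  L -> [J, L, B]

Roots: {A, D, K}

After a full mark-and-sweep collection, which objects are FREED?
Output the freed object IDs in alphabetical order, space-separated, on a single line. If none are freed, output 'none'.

Roots: A D K
Mark A: refs=K null F, marked=A
Mark D: refs=A null, marked=A D
Mark K: refs=B F J, marked=A D K
Mark F: refs=K, marked=A D F K
Mark B: refs=J E, marked=A B D F K
Mark J: refs=D E G, marked=A B D F J K
Mark E: refs=C, marked=A B D E F J K
Mark G: refs=E, marked=A B D E F G J K
Mark C: refs=null, marked=A B C D E F G J K
Unmarked (collected): H I L

Answer: H I L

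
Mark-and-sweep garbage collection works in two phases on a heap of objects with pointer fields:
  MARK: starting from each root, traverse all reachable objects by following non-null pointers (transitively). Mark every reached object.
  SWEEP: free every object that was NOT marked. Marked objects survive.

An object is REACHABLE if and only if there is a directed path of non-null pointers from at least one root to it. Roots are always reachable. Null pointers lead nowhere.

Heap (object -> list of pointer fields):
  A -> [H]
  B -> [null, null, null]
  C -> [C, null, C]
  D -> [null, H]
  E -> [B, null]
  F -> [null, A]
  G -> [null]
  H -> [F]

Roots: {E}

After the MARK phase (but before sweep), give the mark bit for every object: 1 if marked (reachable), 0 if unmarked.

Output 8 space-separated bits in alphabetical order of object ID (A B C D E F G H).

Roots: E
Mark E: refs=B null, marked=E
Mark B: refs=null null null, marked=B E
Unmarked (collected): A C D F G H

Answer: 0 1 0 0 1 0 0 0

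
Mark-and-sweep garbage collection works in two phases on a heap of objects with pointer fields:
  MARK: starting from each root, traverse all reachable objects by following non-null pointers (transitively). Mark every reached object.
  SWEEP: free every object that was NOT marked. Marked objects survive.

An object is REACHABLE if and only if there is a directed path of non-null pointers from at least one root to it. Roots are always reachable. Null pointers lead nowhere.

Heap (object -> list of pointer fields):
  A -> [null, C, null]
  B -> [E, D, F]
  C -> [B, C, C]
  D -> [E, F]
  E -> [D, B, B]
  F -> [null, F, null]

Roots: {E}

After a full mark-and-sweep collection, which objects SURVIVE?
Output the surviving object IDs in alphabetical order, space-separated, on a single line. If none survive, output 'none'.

Roots: E
Mark E: refs=D B B, marked=E
Mark D: refs=E F, marked=D E
Mark B: refs=E D F, marked=B D E
Mark F: refs=null F null, marked=B D E F
Unmarked (collected): A C

Answer: B D E F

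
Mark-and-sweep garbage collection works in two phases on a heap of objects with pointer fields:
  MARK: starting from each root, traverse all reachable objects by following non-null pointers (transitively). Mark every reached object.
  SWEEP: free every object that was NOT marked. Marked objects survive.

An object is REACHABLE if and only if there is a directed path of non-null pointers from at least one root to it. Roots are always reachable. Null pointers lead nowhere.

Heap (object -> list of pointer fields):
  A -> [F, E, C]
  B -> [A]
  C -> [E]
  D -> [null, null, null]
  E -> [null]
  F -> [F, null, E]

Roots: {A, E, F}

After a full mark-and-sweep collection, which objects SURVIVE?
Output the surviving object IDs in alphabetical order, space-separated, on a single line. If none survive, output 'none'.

Answer: A C E F

Derivation:
Roots: A E F
Mark A: refs=F E C, marked=A
Mark E: refs=null, marked=A E
Mark F: refs=F null E, marked=A E F
Mark C: refs=E, marked=A C E F
Unmarked (collected): B D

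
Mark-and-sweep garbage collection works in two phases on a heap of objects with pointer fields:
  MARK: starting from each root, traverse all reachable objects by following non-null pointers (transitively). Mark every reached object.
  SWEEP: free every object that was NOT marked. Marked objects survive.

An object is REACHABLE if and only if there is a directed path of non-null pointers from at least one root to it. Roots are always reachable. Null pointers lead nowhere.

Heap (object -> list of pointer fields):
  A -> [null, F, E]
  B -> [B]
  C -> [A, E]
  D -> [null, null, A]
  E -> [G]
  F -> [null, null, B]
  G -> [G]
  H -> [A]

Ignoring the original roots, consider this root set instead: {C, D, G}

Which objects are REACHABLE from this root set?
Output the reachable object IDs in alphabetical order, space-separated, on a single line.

Answer: A B C D E F G

Derivation:
Roots: C D G
Mark C: refs=A E, marked=C
Mark D: refs=null null A, marked=C D
Mark G: refs=G, marked=C D G
Mark A: refs=null F E, marked=A C D G
Mark E: refs=G, marked=A C D E G
Mark F: refs=null null B, marked=A C D E F G
Mark B: refs=B, marked=A B C D E F G
Unmarked (collected): H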